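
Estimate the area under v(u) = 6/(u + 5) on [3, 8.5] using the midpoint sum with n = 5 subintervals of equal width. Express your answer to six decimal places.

3.136436

Δu = (8.5 − 3)/5 = 1.1.
Midpoints: 3.55, 4.65, 5.75, 6.85, 7.95.
v(3.55) = 40/57, v(4.65) = 120/193, v(5.75) = 24/43, v(6.85) = 40/79, v(7.95) = 120/259.
Sum = Δu · [v(3.55) + v(4.65) + v(5.75) + v(6.85) + v(7.95)].
Sum ≈ 3.136436.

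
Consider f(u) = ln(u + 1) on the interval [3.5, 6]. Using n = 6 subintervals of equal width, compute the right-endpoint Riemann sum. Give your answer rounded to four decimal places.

Δu = (6 − 3.5)/6 = 5/12.
Right endpoints: 47/12, 13/3, 4.75, 31/6, 67/12, 6.
f(47/12) ≈ 1.5926, f(13/3) ≈ 1.6740, f(4.75) ≈ 1.7492, f(31/6) ≈ 1.8192, f(67/12) ≈ 1.8845, f(6) ≈ 1.9459.
Sum = Δu · [f(47/12) + f(13/3) + f(4.75) + ...].
Sum ≈ 4.4439.

4.4439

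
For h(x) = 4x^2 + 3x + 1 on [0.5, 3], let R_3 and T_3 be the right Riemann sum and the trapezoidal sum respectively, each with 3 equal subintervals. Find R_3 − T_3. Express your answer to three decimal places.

17.708

R_3 ≈ 70.32407.
T_3 ≈ 52.61574.
R_3 − T_3 ≈ 17.708.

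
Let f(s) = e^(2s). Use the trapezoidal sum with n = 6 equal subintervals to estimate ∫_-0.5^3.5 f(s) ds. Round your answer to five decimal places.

Δs = (3.5 − (-0.5))/6 = 2/3.
f(-0.5) ≈ 0.36788, f(1/6) ≈ 1.39561, f(5/6) ≈ 5.29449, f(1.5) ≈ 20.08554, f(13/6) ≈ 76.19786, f(17/6) ≈ 289.06936, f(3.5) ≈ 1096.63316.
T_6 = (Δs/2)·[f(s_0) + 2f(s_1) + ... + 2f(s_{5}) + f(s_6)].
Sum ≈ 627.02892.

627.02892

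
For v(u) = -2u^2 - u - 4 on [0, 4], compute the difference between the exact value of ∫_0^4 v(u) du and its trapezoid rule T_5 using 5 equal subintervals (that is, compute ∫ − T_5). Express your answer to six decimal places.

0.853333

Exact integral: ∫_0^4 v(u) du ≈ -66.66666667.
T_5 = -67.52.
Error ≈ -66.66666667 − (-67.52) ≈ 0.853333.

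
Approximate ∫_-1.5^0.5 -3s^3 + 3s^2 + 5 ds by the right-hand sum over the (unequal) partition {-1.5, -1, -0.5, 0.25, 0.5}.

Subinterval widths: 0.5, 0.5, 0.75, 0.25.
Right endpoints: -1, -0.5, 0.25, 0.5.
f(-1) = 11, f(-0.5) = 6.125, f(0.25) = 5.140625, f(0.5) = 5.375.
Sum = Σ Δs_i · f(s_i).
Sum = 13.76171875.

13.76171875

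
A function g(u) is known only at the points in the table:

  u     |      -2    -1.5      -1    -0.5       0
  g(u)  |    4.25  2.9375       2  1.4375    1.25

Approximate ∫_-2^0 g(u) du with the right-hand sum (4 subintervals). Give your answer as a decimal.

Δu = 0.5.
Sum = 0.5·[2.9375 + 2 + 1.4375 + 1.25] = 3.8125.

3.8125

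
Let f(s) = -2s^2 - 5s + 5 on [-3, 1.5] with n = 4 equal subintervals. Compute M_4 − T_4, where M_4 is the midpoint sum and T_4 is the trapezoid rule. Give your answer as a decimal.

2.84765625

M_4 = 20.07421875.
T_4 = 17.2265625.
M_4 − T_4 = 2.84765625.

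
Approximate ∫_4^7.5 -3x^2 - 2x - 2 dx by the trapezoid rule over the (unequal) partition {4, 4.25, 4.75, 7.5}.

-415.59375

Subinterval widths: 0.25, 0.5, 2.75.
f(4) = -58, f(4.25) = -64.6875, f(4.75) = -79.1875, f(7.5) = -185.75.
On each subinterval the trapezoid contributes (Δx_i/2)·[f(x_{i-1}) + f(x_i)].
Sum = -415.59375.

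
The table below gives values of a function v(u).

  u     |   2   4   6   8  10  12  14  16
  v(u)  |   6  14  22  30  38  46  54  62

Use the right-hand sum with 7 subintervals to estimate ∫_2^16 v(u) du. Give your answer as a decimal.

Δu = 2.
Sum = 2·[14 + 22 + 30 + 38 + 46 + 54 + 62] = 532.

532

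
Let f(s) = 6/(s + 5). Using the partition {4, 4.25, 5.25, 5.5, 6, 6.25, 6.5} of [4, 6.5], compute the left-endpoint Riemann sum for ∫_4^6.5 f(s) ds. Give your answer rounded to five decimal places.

1.51707

Subinterval widths: 0.25, 1, 0.25, 0.5, 0.25, 0.25.
Left endpoints: 4, 4.25, 5.25, 5.5, 6, 6.25.
f(4) = 2/3, f(4.25) = 24/37, f(5.25) = 24/41, f(5.5) = 4/7, f(6) = 6/11, f(6.25) = 8/15.
Sum = Σ Δs_i · f(s_i).
Sum ≈ 1.51707.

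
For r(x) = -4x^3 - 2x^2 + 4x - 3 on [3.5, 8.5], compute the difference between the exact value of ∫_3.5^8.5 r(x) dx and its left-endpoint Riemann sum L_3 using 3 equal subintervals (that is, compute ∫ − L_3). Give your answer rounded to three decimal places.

Exact integral: ∫_3.5^8.5 r(x) dx ≈ -5345.83333.
L_3 ≈ -3529.62963.
Error ≈ -5345.83333 − (-3529.62963) ≈ -1816.204.

-1816.204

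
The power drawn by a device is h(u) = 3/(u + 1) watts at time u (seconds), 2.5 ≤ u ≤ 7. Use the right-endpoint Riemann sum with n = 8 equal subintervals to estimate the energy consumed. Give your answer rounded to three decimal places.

Δu = (7 − 2.5)/8 = 0.5625.
Right endpoints: 3.0625, 3.625, 4.1875, 4.75, 5.3125, 5.875, 6.4375, 7.
h(3.0625) = 48/65, h(3.625) = 24/37, h(4.1875) = 48/83, h(4.75) = 12/23, h(5.3125) = 48/101, h(5.875) = 24/55, h(6.4375) = 48/119, h(7) = 0.375.
Sum = Δu · [h(3.0625) + h(3.625) + h(4.1875) + ...].
Sum ≈ 2.350.

2.350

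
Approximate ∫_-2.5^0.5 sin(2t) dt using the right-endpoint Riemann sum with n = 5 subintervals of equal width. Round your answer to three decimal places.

-0.148

Δt = (0.5 − (-2.5))/5 = 0.6.
Right endpoints: -1.9, -1.3, -0.7, -0.1, 0.5.
f(-1.9) ≈ 0.612, f(-1.3) ≈ -0.516, f(-0.7) ≈ -0.985, f(-0.1) ≈ -0.199, f(0.5) ≈ 0.841.
Sum = Δt · [f(-1.9) + f(-1.3) + f(-0.7) + f(-0.1) + f(0.5)].
Sum ≈ -0.148.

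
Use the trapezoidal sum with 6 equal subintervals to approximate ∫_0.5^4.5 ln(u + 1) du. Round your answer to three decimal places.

4.750

Δu = (4.5 − 0.5)/6 = 2/3.
f(0.5) ≈ 0.405, f(7/6) ≈ 0.773, f(11/6) ≈ 1.041, f(2.5) ≈ 1.253, f(19/6) ≈ 1.427, f(23/6) ≈ 1.576, f(4.5) ≈ 1.705.
T_6 = (Δu/2)·[f(u_0) + 2f(u_1) + ... + 2f(u_{5}) + f(u_6)].
Sum ≈ 4.750.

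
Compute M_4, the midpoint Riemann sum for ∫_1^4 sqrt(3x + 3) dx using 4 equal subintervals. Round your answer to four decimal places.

9.6492

Δx = (4 − 1)/4 = 0.75.
Midpoints: 1.375, 2.125, 2.875, 3.625.
f(1.375) ≈ 2.6693, f(2.125) ≈ 3.0619, f(2.875) ≈ 3.4095, f(3.625) ≈ 3.7249.
Sum = Δx · [f(1.375) + f(2.125) + f(2.875) + f(3.625)].
Sum ≈ 9.6492.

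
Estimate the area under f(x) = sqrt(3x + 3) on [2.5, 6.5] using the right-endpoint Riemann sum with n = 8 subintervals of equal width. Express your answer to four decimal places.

16.5289

Δx = (6.5 − 2.5)/8 = 0.5.
Right endpoints: 3, 3.5, 4, 4.5, 5, 5.5, 6, 6.5.
f(3) ≈ 3.4641, f(3.5) ≈ 3.6742, f(4) ≈ 3.8730, f(4.5) ≈ 4.0620, f(5) ≈ 4.2426, f(5.5) ≈ 4.4159, f(6) ≈ 4.5826, f(6.5) ≈ 4.7434.
Sum = Δx · [f(3) + f(3.5) + f(4) + ...].
Sum ≈ 16.5289.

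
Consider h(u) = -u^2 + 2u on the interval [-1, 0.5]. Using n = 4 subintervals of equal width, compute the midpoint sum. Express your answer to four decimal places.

Δu = (0.5 − (-1))/4 = 0.375.
Midpoints: -0.8125, -0.4375, -0.0625, 0.3125.
h(-0.8125) = -2.28515625, h(-0.4375) = -1.06640625, h(-0.0625) = -0.12890625, h(0.3125) = 0.52734375.
Sum = Δu · [h(-0.8125) + h(-0.4375) + h(-0.0625) + h(0.3125)].
Sum ≈ -1.1074.

-1.1074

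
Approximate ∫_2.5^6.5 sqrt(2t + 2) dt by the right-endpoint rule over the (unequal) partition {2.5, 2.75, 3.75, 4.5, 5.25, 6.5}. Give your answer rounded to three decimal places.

13.747

Subinterval widths: 0.25, 1, 0.75, 0.75, 1.25.
Right endpoints: 2.75, 3.75, 4.5, 5.25, 6.5.
f(2.75) ≈ 2.739, f(3.75) ≈ 3.082, f(4.5) ≈ 3.317, f(5.25) ≈ 3.536, f(6.5) ≈ 3.873.
Sum = Σ Δt_i · f(t_i).
Sum ≈ 13.747.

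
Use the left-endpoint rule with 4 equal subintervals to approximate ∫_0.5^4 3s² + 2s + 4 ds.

71.23046875

Δs = (4 − 0.5)/4 = 0.875.
Left endpoints: 0.5, 1.375, 2.25, 3.125.
f(0.5) = 5.75, f(1.375) = 12.421875, f(2.25) = 23.6875, f(3.125) = 39.546875.
Sum = Δs · [f(0.5) + f(1.375) + f(2.25) + f(3.125)].
Sum = 71.23046875.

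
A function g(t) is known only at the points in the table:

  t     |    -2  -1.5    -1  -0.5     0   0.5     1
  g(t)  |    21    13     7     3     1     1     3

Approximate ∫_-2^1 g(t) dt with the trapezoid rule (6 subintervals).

18.5

Δt = 0.5.
T_6 = (0.5/2)·[21 + 2·13 + 2·7 + 2·3 + 2·1 + 2·1 + 3] = 18.5.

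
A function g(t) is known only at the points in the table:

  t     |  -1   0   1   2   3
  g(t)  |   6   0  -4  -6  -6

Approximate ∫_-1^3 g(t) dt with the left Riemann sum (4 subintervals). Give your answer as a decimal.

-4

Δt = 1.
Sum = 1·[6 + 0 + (-4) + (-6)] = -4.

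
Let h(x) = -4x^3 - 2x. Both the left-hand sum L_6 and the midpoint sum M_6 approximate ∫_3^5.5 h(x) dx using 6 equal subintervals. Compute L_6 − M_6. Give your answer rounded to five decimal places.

111.65365

L_6 ≈ -741.8142361.
M_6 ≈ -853.4678819.
L_6 − M_6 ≈ 111.65365.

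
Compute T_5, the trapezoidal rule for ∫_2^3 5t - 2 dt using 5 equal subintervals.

Δt = (3 − 2)/5 = 0.2.
f(2) = 8, f(2.2) = 9, f(2.4) = 10, f(2.6) = 11, f(2.8) = 12, f(3) = 13.
T_5 = (Δt/2)·[f(t_0) + 2f(t_1) + ... + 2f(t_{4}) + f(t_5)].
Sum = 10.5.

10.5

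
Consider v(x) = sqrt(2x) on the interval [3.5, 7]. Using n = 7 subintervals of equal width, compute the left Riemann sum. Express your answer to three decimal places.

Δx = (7 − 3.5)/7 = 0.5.
Left endpoints: 3.5, 4, 4.5, 5, 5.5, 6, 6.5.
v(3.5) ≈ 2.646, v(4) ≈ 2.828, v(4.5) ≈ 3.000, v(5) ≈ 3.162, v(5.5) ≈ 3.317, v(6) ≈ 3.464, v(6.5) ≈ 3.606.
Sum = Δx · [v(3.5) + v(4) + v(4.5) + ...].
Sum ≈ 11.011.

11.011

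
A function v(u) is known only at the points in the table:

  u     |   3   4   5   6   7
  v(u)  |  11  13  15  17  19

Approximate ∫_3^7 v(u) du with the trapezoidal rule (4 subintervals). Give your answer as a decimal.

Δu = 1.
T_4 = (1/2)·[11 + 2·13 + 2·15 + 2·17 + 19] = 60.

60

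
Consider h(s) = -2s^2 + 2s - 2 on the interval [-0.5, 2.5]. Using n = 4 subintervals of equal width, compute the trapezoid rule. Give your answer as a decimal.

-11.0625

Δs = (2.5 − (-0.5))/4 = 0.75.
h(-0.5) = -3.5, h(0.25) = -1.625, h(1) = -2, h(1.75) = -4.625, h(2.5) = -9.5.
T_4 = (Δs/2)·[h(s_0) + 2h(s_1) + 2h(s_2) + 2h(s_3) + h(s_4)].
Sum = -11.0625.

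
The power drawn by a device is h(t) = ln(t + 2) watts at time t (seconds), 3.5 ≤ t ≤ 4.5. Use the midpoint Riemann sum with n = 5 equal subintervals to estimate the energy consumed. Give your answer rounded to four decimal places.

1.7906

Δt = (4.5 − 3.5)/5 = 0.2.
Midpoints: 3.6, 3.8, 4, 4.2, 4.4.
h(3.6) ≈ 1.7228, h(3.8) ≈ 1.7579, h(4) ≈ 1.7918, h(4.2) ≈ 1.8245, h(4.4) ≈ 1.8563.
Sum = Δt · [h(3.6) + h(3.8) + h(4) + h(4.2) + h(4.4)].
Sum ≈ 1.7906.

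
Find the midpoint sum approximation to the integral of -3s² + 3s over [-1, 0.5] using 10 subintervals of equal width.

Δs = (0.5 − (-1))/10 = 0.15.
Midpoints: -0.925, -0.775, -0.625, -0.475, -0.325, -0.175, -0.025, 0.125, 0.275, 0.425.
f(-0.925) = -5.341875, f(-0.775) = -4.126875, f(-0.625) = -3.046875, f(-0.475) = -2.101875, f(-0.325) = -1.291875, f(-0.175) = -0.616875, f(-0.025) = -0.076875, f(0.125) = 0.328125, f(0.275) = 0.598125, f(0.425) = 0.733125.
Sum = Δs · [f(-0.925) + f(-0.775) + f(-0.625) + ...].
Sum = -2.2415625.

-2.2415625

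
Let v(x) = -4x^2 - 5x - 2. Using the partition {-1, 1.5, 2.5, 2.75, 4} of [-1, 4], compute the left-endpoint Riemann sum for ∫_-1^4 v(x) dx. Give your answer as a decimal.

Subinterval widths: 2.5, 1, 0.25, 1.25.
Left endpoints: -1, 1.5, 2.5, 2.75.
v(-1) = -1, v(1.5) = -18.5, v(2.5) = -39.5, v(2.75) = -46.
Sum = Σ Δx_i · v(x_i).
Sum = -88.375.

-88.375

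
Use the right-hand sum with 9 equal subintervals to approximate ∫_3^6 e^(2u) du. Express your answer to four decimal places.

Δu = (6 − 3)/9 = 1/3.
Right endpoints: 10/3, 11/3, 4, 13/3, 14/3, 5, 16/3, 17/3, 6.
f(10/3) ≈ 785.7720, f(11/3) ≈ 1530.4749, f(4) ≈ 2980.9580, f(13/3) ≈ 5806.1133, f(14/3) ≈ 11308.7646, f(5) ≈ 22026.4658, f(16/3) ≈ 42901.6972, f(17/3) ≈ 83561.0961, f(6) ≈ 162754.7914.
Sum = Δu · [f(10/3) + f(11/3) + f(4) + ...].
Sum ≈ 111218.7111.

111218.7111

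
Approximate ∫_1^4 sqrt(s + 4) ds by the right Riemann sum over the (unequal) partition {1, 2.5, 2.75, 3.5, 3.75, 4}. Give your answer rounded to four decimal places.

Subinterval widths: 1.5, 0.25, 0.75, 0.25, 0.25.
Right endpoints: 2.5, 2.75, 3.5, 3.75, 4.
f(2.5) ≈ 2.5495, f(2.75) ≈ 2.5981, f(3.5) ≈ 2.7386, f(3.75) ≈ 2.7839, f(4) ≈ 2.8284.
Sum = Σ Δs_i · f(s_i).
Sum ≈ 7.9308.

7.9308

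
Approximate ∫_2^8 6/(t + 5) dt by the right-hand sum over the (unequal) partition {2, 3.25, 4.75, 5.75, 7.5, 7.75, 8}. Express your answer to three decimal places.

3.463

Subinterval widths: 1.25, 1.5, 1, 1.75, 0.25, 0.25.
Right endpoints: 3.25, 4.75, 5.75, 7.5, 7.75, 8.
f(3.25) = 8/11, f(4.75) = 8/13, f(5.75) = 24/43, f(7.5) = 0.48, f(7.75) = 8/17, f(8) = 6/13.
Sum = Σ Δt_i · f(t_i).
Sum ≈ 3.463.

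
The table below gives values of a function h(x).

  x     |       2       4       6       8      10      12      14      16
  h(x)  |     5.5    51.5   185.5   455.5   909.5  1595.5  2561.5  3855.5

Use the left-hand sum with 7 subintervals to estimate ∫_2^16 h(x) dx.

11529

Δx = 2.
Sum = 2·[5.5 + 51.5 + 185.5 + 455.5 + 909.5 + 1595.5 + 2561.5] = 11529.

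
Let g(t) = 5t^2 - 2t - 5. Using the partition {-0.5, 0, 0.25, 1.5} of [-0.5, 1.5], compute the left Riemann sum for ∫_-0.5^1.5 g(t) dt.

Subinterval widths: 0.5, 0.25, 1.25.
Left endpoints: -0.5, 0, 0.25.
g(-0.5) = -2.75, g(0) = -5, g(0.25) = -5.1875.
Sum = Σ Δt_i · g(t_i).
Sum = -9.109375.

-9.109375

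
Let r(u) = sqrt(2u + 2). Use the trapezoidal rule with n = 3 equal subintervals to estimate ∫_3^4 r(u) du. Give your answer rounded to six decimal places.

Δu = (4 − 3)/3 = 1/3.
r(3) ≈ 2.828427, r(10/3) ≈ 2.943920, r(11/3) ≈ 3.055050, r(4) ≈ 3.162278.
T_3 = (Δu/2)·[r(u_0) + 2r(u_1) + 2r(u_2) + r(u_3)].
Sum ≈ 2.998108.

2.998108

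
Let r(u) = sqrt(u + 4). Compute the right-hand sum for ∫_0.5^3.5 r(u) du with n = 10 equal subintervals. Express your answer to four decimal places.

Δu = (3.5 − 0.5)/10 = 0.3.
Right endpoints: 0.8, 1.1, 1.4, 1.7, 2, 2.3, 2.6, 2.9, 3.2, 3.5.
r(0.8) ≈ 2.1909, r(1.1) ≈ 2.2583, r(1.4) ≈ 2.3238, r(1.7) ≈ 2.3875, r(2) ≈ 2.4495, r(2.3) ≈ 2.5100, r(2.6) ≈ 2.5690, r(2.9) ≈ 2.6268, r(3.2) ≈ 2.6833, r(3.5) ≈ 2.7386.
Sum = Δu · [r(0.8) + r(1.1) + r(1.4) + ...].
Sum ≈ 7.4213.

7.4213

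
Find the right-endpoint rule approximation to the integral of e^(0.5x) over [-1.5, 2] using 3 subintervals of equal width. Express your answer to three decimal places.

Δx = (2 − (-1.5))/3 = 7/6.
Right endpoints: -1/3, 5/6, 2.
f(-1/3) ≈ 0.846, f(5/6) ≈ 1.517, f(2) ≈ 2.718.
Sum = Δx · [f(-1/3) + f(5/6) + f(2)].
Sum ≈ 5.929.

5.929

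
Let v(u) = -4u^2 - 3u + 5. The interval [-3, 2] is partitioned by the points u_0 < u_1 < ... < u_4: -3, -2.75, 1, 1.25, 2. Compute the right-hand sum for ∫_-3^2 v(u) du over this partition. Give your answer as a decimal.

Subinterval widths: 0.25, 3.75, 0.25, 0.75.
Right endpoints: -2.75, 1, 1.25, 2.
v(-2.75) = -17, v(1) = -2, v(1.25) = -5, v(2) = -17.
Sum = Σ Δu_i · v(u_i).
Sum = -25.75.

-25.75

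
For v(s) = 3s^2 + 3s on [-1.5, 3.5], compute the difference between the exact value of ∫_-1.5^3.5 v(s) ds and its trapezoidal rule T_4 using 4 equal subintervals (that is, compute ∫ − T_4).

Exact integral: ∫_-1.5^3.5 v(s) ds = 61.25.
T_4 = 65.15625.
Error = 61.25 − 65.15625 = -3.90625.

-3.90625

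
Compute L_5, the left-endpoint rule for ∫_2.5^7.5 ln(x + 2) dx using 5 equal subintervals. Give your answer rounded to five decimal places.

Δx = (7.5 − 2.5)/5 = 1.
Left endpoints: 2.5, 3.5, 4.5, 5.5, 6.5.
f(2.5) ≈ 1.50408, f(3.5) ≈ 1.70475, f(4.5) ≈ 1.87180, f(5.5) ≈ 2.01490, f(6.5) ≈ 2.14007.
Sum = Δx · [f(2.5) + f(3.5) + f(4.5) + f(5.5) + f(6.5)].
Sum ≈ 9.23560.

9.23560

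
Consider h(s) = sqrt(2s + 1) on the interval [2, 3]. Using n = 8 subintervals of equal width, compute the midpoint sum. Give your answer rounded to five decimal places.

2.44668

Δs = (3 − 2)/8 = 0.125.
Midpoints: 2.0625, 2.1875, 2.3125, 2.4375, 2.5625, 2.6875, 2.8125, 2.9375.
h(2.0625) ≈ 2.26385, h(2.1875) ≈ 2.31840, h(2.3125) ≈ 2.37171, h(2.4375) ≈ 2.42384, h(2.5625) ≈ 2.47487, h(2.6875) ≈ 2.52488, h(2.8125) ≈ 2.57391, h(2.9375) ≈ 2.62202.
Sum = Δs · [h(2.0625) + h(2.1875) + h(2.3125) + ...].
Sum ≈ 2.44668.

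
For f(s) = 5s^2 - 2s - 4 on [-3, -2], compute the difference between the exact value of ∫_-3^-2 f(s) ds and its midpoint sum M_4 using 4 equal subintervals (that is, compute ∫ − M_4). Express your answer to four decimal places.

Exact integral: ∫_-3^-2 f(s) ds ≈ 32.666667.
M_4 = 32.640625.
Error ≈ 32.666667 − 32.640625 ≈ 0.0260.

0.0260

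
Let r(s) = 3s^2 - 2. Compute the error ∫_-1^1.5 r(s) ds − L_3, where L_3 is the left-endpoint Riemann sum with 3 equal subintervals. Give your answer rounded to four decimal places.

Exact integral: ∫_-1^1.5 r(s) ds = -0.625.
L_3 ≈ -1.319444.
Error ≈ -0.625 − (-1.319444) ≈ 0.6944.

0.6944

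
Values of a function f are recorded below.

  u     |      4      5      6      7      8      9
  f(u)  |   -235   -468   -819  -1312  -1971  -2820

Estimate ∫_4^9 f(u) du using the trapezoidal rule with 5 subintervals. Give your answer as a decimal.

Δu = 1.
T_5 = (1/2)·[(-235) + 2·(-468) + 2·(-819) + 2·(-1312) + 2·(-1971) + (-2820)] = -6097.5.

-6097.5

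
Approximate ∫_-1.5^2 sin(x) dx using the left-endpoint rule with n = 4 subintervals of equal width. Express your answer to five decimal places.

-0.37881

Δx = (2 − (-1.5))/4 = 0.875.
Left endpoints: -1.5, -0.625, 0.25, 1.125.
f(-1.5) ≈ -0.99749, f(-0.625) ≈ -0.58510, f(0.25) ≈ 0.24740, f(1.125) ≈ 0.90227.
Sum = Δx · [f(-1.5) + f(-0.625) + f(0.25) + f(1.125)].
Sum ≈ -0.37881.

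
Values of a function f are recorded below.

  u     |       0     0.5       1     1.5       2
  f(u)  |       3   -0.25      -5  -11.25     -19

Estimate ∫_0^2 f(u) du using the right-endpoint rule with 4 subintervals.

Δu = 0.5.
Sum = 0.5·[(-0.25) + (-5) + (-11.25) + (-19)] = -17.75.

-17.75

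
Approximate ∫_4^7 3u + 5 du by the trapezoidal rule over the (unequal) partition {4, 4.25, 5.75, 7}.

Subinterval widths: 0.25, 1.5, 1.25.
f(4) = 17, f(4.25) = 17.75, f(5.75) = 22.25, f(7) = 26.
On each subinterval the trapezoid contributes (Δu_i/2)·[f(u_{i-1}) + f(u_i)].
Sum = 64.5.

64.5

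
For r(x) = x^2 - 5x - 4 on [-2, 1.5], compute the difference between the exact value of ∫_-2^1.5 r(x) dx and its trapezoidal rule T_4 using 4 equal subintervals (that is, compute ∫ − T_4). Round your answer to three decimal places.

-0.447

Exact integral: ∫_-2^1.5 r(x) dx ≈ -5.83333.
T_4 = -5.38671875.
Error ≈ -5.83333 − (-5.38671875) ≈ -0.447.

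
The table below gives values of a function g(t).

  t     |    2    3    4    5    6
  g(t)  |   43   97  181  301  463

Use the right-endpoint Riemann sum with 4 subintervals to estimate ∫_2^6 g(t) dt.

1042

Δt = 1.
Sum = 1·[97 + 181 + 301 + 463] = 1042.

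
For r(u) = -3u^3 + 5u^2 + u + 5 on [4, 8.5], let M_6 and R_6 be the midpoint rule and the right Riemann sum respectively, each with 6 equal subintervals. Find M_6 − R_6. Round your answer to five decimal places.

544.16602

M_6 ≈ -2744.7363281.
R_6 = -3288.90234375.
M_6 − R_6 ≈ 544.16602.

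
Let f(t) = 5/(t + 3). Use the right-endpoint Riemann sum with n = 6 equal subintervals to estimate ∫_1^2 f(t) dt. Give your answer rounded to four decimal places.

Δt = (2 − 1)/6 = 1/6.
Right endpoints: 7/6, 4/3, 1.5, 5/3, 11/6, 2.
f(7/6) = 1.2, f(4/3) = 15/13, f(1.5) = 10/9, f(5/3) = 15/14, f(11/6) = 30/29, f(2) = 1.
Sum = Δt · [f(7/6) + f(4/3) + f(1.5) + ...].
Sum ≈ 1.0951.

1.0951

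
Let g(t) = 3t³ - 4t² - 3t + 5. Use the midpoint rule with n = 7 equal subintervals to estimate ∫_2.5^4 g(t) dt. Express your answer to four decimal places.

90.9332

Δt = (4 − 2.5)/7 = 3/14.
Midpoints: 73/28, 79/28, 85/28, 3.25, 97/28, 103/28, 109/28.
g(73/28) = 508267/21952, g(79/28) = 704077/21952, g(85/28) = 943015/21952, g(3.25) = 55.984375, g(97/28) = 1565827/21952, g(103/28) = 1957477/21952, g(109/28) = 2407807/21952.
Sum = Δt · [g(73/28) + g(79/28) + g(85/28) + ...].
Sum ≈ 90.9332.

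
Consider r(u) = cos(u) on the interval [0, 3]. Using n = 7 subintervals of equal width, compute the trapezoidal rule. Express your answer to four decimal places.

0.1390

Δu = (3 − 0)/7 = 3/7.
r(0) ≈ 1.0000, r(3/7) ≈ 0.9096, r(6/7) ≈ 0.6546, r(9/7) ≈ 0.2812, r(12/7) ≈ -0.1430, r(15/7) ≈ -0.5414, r(18/7) ≈ -0.8418, r(3) ≈ -0.9900.
T_7 = (Δu/2)·[r(u_0) + 2r(u_1) + ... + 2r(u_{6}) + r(u_7)].
Sum ≈ 0.1390.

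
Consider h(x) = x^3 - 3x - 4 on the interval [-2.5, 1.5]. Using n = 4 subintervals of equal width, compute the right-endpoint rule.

-16

Δx = (1.5 − (-2.5))/4 = 1.
Right endpoints: -1.5, -0.5, 0.5, 1.5.
h(-1.5) = -2.875, h(-0.5) = -2.625, h(0.5) = -5.375, h(1.5) = -5.125.
Sum = Δx · [h(-1.5) + h(-0.5) + h(0.5) + h(1.5)].
Sum = -16.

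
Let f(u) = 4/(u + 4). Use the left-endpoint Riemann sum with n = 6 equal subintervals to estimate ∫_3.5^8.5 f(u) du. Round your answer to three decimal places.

Δu = (8.5 − 3.5)/6 = 5/6.
Left endpoints: 3.5, 13/3, 31/6, 6, 41/6, 23/3.
f(3.5) = 8/15, f(13/3) = 0.48, f(31/6) = 24/55, f(6) = 0.4, f(41/6) = 24/65, f(23/3) = 12/35.
Sum = Δu · [f(3.5) + f(13/3) + f(31/6) + ...].
Sum ≈ 2.135.

2.135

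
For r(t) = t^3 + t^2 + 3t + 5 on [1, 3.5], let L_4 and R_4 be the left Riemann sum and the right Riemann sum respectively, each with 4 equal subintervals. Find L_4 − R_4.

-37.890625

L_4 ≈ 62.915039.
R_4 ≈ 100.805664.
L_4 − R_4 = -37.890625.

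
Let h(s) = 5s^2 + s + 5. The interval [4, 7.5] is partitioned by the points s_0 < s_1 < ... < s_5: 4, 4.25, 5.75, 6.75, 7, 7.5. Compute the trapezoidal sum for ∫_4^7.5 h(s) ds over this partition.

Subinterval widths: 0.25, 1.5, 1, 0.25, 0.5.
h(4) = 89, h(4.25) = 99.5625, h(5.75) = 176.0625, h(6.75) = 239.5625, h(7) = 257, h(7.5) = 293.75.
On each subinterval the trapezoid contributes (Δs_i/2)·[h(s_{i-1}) + h(s_i)].
Sum = 637.859375.

637.859375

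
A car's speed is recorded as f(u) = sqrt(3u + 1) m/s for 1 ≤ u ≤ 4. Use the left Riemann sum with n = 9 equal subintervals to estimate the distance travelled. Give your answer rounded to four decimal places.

Δu = (4 − 1)/9 = 1/3.
Left endpoints: 1, 4/3, 5/3, 2, 7/3, 8/3, 3, 10/3, 11/3.
f(1) ≈ 2.0000, f(4/3) ≈ 2.2361, f(5/3) ≈ 2.4495, f(2) ≈ 2.6458, f(7/3) ≈ 2.8284, f(8/3) ≈ 3.0000, f(3) ≈ 3.1623, f(10/3) ≈ 3.3166, f(11/3) ≈ 3.4641.
Sum = Δu · [f(1) + f(4/3) + f(5/3) + ...].
Sum ≈ 8.3676.

8.3676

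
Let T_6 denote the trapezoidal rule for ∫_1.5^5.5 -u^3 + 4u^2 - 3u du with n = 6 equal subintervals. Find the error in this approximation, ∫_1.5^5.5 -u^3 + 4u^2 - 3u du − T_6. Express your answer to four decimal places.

Exact integral: ∫_1.5^5.5 f(u) du ≈ -52.166667.
T_6 ≈ -54.092593.
Error ≈ -52.166667 − (-54.092593) ≈ 1.9259.

1.9259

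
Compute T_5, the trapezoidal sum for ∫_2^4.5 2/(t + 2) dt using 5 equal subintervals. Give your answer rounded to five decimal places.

0.97263

Δt = (4.5 − 2)/5 = 0.5.
f(2) = 0.5, f(2.5) = 4/9, f(3) = 0.4, f(3.5) = 4/11, f(4) = 1/3, f(4.5) = 4/13.
T_5 = (Δt/2)·[f(t_0) + 2f(t_1) + ... + 2f(t_{4}) + f(t_5)].
Sum ≈ 0.97263.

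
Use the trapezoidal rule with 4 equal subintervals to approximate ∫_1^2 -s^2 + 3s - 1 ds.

1.15625

Δs = (2 − 1)/4 = 0.25.
f(1) = 1, f(1.25) = 1.1875, f(1.5) = 1.25, f(1.75) = 1.1875, f(2) = 1.
T_4 = (Δs/2)·[f(s_0) + 2f(s_1) + 2f(s_2) + 2f(s_3) + f(s_4)].
Sum = 1.15625.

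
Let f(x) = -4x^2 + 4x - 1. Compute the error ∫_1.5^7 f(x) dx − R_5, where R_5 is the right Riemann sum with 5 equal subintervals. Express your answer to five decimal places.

95.18667

Exact integral: ∫_1.5^7 f(x) dx ≈ -364.8333333.
R_5 = -460.02.
Error ≈ -364.8333333 − (-460.02) ≈ 95.18667.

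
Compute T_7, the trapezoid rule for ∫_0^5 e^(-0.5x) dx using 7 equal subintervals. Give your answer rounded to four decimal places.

Δx = (5 − 0)/7 = 5/7.
f(0) ≈ 1.0000, f(5/7) ≈ 0.6997, f(10/7) ≈ 0.4895, f(15/7) ≈ 0.3425, f(20/7) ≈ 0.2397, f(25/7) ≈ 0.1677, f(30/7) ≈ 0.1173, f(5) ≈ 0.0821.
T_7 = (Δx/2)·[f(x_0) + 2f(x_1) + ... + 2f(x_{6}) + f(x_7)].
Sum ≈ 1.8553.

1.8553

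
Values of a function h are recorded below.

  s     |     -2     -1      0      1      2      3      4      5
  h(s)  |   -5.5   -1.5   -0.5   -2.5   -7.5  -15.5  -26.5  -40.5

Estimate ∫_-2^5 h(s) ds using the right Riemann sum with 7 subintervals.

-94.5

Δs = 1.
Sum = 1·[(-1.5) + (-0.5) + (-2.5) + (-7.5) + (-15.5) + (-26.5) + (-40.5)] = -94.5.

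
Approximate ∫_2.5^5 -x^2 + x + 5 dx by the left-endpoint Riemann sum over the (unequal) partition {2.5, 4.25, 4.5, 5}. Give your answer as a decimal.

Subinterval widths: 1.75, 0.25, 0.5.
Left endpoints: 2.5, 4.25, 4.5.
f(2.5) = 1.25, f(4.25) = -8.8125, f(4.5) = -10.75.
Sum = Σ Δx_i · f(x_i).
Sum = -5.390625.

-5.390625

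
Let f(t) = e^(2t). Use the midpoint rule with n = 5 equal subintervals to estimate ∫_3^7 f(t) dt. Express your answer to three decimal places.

541467.293

Δt = (7 − 3)/5 = 0.8.
Midpoints: 3.4, 4.2, 5, 5.8, 6.6.
f(3.4) ≈ 897.847, f(4.2) ≈ 4447.067, f(5) ≈ 22026.466, f(5.8) ≈ 109097.799, f(6.6) ≈ 540364.937.
Sum = Δt · [f(3.4) + f(4.2) + f(5) + f(5.8) + f(6.6)].
Sum ≈ 541467.293.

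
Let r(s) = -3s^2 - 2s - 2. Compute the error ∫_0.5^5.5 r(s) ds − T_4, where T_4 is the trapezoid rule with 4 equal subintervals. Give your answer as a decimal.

3.90625

Exact integral: ∫_0.5^5.5 r(s) ds = -206.25.
T_4 = -210.15625.
Error = -206.25 − (-210.15625) = 3.90625.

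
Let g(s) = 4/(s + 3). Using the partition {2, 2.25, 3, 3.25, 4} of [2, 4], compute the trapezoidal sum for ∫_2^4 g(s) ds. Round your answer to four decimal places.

1.3486

Subinterval widths: 0.25, 0.75, 0.25, 0.75.
g(2) = 0.8, g(2.25) = 16/21, g(3) = 2/3, g(3.25) = 0.64, g(4) = 4/7.
On each subinterval the trapezoid contributes (Δs_i/2)·[g(s_{i-1}) + g(s_i)].
Sum ≈ 1.3486.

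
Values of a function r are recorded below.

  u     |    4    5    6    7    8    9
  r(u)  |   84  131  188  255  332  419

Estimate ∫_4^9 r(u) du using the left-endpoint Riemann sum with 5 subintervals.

Δu = 1.
Sum = 1·[84 + 131 + 188 + 255 + 332] = 990.

990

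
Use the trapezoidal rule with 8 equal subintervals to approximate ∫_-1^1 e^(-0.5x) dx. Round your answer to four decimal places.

2.0871

Δx = (1 − (-1))/8 = 0.25.
f(-1) ≈ 1.6487, f(-0.75) ≈ 1.4550, f(-0.5) ≈ 1.2840, f(-0.25) ≈ 1.1331, f(0) ≈ 1.0000, f(0.25) ≈ 0.8825, f(0.5) ≈ 0.7788, f(0.75) ≈ 0.6873, f(1) ≈ 0.6065.
T_8 = (Δx/2)·[f(x_0) + 2f(x_1) + ... + 2f(x_{7}) + f(x_8)].
Sum ≈ 2.0871.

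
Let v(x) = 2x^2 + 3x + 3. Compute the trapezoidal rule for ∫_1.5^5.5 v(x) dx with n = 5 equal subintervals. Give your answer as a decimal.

Δx = (5.5 − 1.5)/5 = 0.8.
v(1.5) = 12, v(2.3) = 20.48, v(3.1) = 31.52, v(3.9) = 45.12, v(4.7) = 61.28, v(5.5) = 80.
T_5 = (Δx/2)·[v(x_0) + 2v(x_1) + ... + 2v(x_{4}) + v(x_5)].
Sum = 163.52.

163.52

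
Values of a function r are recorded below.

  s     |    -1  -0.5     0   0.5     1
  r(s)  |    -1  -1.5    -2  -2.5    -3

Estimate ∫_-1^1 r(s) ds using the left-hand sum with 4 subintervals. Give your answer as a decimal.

-3.5

Δs = 0.5.
Sum = 0.5·[(-1) + (-1.5) + (-2) + (-2.5)] = -3.5.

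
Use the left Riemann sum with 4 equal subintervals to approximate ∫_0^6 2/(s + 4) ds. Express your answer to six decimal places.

2.076967

Δs = (6 − 0)/4 = 1.5.
Left endpoints: 0, 1.5, 3, 4.5.
f(0) = 0.5, f(1.5) = 4/11, f(3) = 2/7, f(4.5) = 4/17.
Sum = Δs · [f(0) + f(1.5) + f(3) + f(4.5)].
Sum ≈ 2.076967.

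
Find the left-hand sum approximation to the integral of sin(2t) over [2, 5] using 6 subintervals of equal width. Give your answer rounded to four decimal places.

0.0317

Δt = (5 − 2)/6 = 0.5.
Left endpoints: 2, 2.5, 3, 3.5, 4, 4.5.
f(2) ≈ -0.7568, f(2.5) ≈ -0.9589, f(3) ≈ -0.2794, f(3.5) ≈ 0.6570, f(4) ≈ 0.9894, f(4.5) ≈ 0.4121.
Sum = Δt · [f(2) + f(2.5) + f(3) + ...].
Sum ≈ 0.0317.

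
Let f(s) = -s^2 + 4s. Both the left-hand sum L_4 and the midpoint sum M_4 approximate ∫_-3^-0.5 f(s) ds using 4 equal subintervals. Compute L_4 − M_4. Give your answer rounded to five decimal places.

-6.10352

L_4 = -32.48046875.
M_4 ≈ -26.3769531.
L_4 − M_4 ≈ -6.10352.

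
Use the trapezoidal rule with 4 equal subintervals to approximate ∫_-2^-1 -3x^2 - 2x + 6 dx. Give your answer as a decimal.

1.96875

Δx = (-1 − (-2))/4 = 0.25.
f(-2) = -2, f(-1.75) = 0.3125, f(-1.5) = 2.25, f(-1.25) = 3.8125, f(-1) = 5.
T_4 = (Δx/2)·[f(x_0) + 2f(x_1) + 2f(x_2) + 2f(x_3) + f(x_4)].
Sum = 1.96875.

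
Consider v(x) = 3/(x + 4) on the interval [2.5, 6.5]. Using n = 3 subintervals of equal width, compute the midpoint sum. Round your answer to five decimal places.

1.43551

Δx = (6.5 − 2.5)/3 = 4/3.
Midpoints: 19/6, 4.5, 35/6.
v(19/6) = 18/43, v(4.5) = 6/17, v(35/6) = 18/59.
Sum = Δx · [v(19/6) + v(4.5) + v(35/6)].
Sum ≈ 1.43551.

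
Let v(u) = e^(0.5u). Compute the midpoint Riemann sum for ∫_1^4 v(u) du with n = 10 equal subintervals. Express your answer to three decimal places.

11.470

Δu = (4 − 1)/10 = 0.3.
Midpoints: 1.15, 1.45, 1.75, 2.05, 2.35, 2.65, 2.95, 3.25, 3.55, 3.85.
v(1.15) ≈ 1.777, v(1.45) ≈ 2.065, v(1.75) ≈ 2.399, v(2.05) ≈ 2.787, v(2.35) ≈ 3.238, v(2.65) ≈ 3.762, v(2.95) ≈ 4.371, v(3.25) ≈ 5.078, v(3.55) ≈ 5.900, v(3.85) ≈ 6.855.
Sum = Δu · [v(1.15) + v(1.45) + v(1.75) + ...].
Sum ≈ 11.470.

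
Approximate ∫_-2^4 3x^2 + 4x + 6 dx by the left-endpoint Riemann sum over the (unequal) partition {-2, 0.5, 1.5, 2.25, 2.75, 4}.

Subinterval widths: 2.5, 1, 0.75, 0.5, 1.25.
Left endpoints: -2, 0.5, 1.5, 2.25, 2.75.
f(-2) = 10, f(0.5) = 8.75, f(1.5) = 18.75, f(2.25) = 30.1875, f(2.75) = 39.6875.
Sum = Σ Δx_i · f(x_i).
Sum = 112.515625.

112.515625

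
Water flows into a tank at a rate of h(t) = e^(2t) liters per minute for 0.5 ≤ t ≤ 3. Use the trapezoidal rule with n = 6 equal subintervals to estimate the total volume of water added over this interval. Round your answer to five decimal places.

Δt = (3 − 0.5)/6 = 5/12.
h(0.5) ≈ 2.71828, h(11/12) ≈ 6.25470, h(4/3) ≈ 14.39192, h(1.75) ≈ 33.11545, h(13/6) ≈ 76.19786, h(31/12) ≈ 175.32943, h(3) ≈ 403.42879.
T_6 = (Δt/2)·[h(t_0) + 2h(t_1) + ... + 2h(t_{5}) + h(t_6)].
Sum ≈ 211.81787.

211.81787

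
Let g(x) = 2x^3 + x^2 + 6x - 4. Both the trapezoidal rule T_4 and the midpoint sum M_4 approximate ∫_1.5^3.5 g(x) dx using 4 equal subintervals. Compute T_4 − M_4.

2

T_4 = 109.
M_4 = 107.
T_4 − M_4 = 2.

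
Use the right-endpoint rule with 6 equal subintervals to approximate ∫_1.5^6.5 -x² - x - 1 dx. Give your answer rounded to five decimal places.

-134.74537

Δx = (6.5 − 1.5)/6 = 5/6.
Right endpoints: 7/3, 19/6, 4, 29/6, 17/3, 6.5.
f(7/3) = -79/9, f(19/6) = -511/36, f(4) = -21, f(29/6) = -1051/36, f(17/3) = -349/9, f(6.5) = -49.75.
Sum = Δx · [f(7/3) + f(19/6) + f(4) + ...].
Sum ≈ -134.74537.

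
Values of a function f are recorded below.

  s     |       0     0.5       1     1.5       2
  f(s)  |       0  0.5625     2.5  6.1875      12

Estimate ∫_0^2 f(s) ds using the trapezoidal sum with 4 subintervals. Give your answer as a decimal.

Δs = 0.5.
T_4 = (0.5/2)·[0 + 2·0.5625 + 2·2.5 + 2·6.1875 + 12] = 7.625.

7.625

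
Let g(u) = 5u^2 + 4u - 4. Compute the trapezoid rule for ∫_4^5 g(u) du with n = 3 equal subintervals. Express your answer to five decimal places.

Δu = (5 − 4)/3 = 1/3.
g(4) = 92, g(13/3) = 965/9, g(14/3) = 1112/9, g(5) = 141.
T_3 = (Δu/2)·[g(u_0) + 2g(u_1) + 2g(u_2) + g(u_3)].
Sum ≈ 115.75926.

115.75926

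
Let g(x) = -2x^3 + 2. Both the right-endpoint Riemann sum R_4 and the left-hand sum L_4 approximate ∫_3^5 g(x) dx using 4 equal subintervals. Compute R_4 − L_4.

-98

R_4 = -319.
L_4 = -221.
R_4 − L_4 = -98.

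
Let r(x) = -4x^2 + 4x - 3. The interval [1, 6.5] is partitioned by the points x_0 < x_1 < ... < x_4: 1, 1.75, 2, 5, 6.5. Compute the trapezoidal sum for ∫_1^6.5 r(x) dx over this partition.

-319.375

Subinterval widths: 0.75, 0.25, 3, 1.5.
r(1) = -3, r(1.75) = -8.25, r(2) = -11, r(5) = -83, r(6.5) = -146.
On each subinterval the trapezoid contributes (Δx_i/2)·[r(x_{i-1}) + r(x_i)].
Sum = -319.375.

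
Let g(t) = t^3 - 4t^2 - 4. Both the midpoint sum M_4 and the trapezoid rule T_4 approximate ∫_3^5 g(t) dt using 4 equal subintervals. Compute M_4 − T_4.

M_4 = -3.
T_4 = -2.
M_4 − T_4 = -1.

-1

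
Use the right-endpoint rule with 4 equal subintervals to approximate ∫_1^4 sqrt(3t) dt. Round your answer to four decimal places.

8.7124

Δt = (4 − 1)/4 = 0.75.
Right endpoints: 1.75, 2.5, 3.25, 4.
f(1.75) ≈ 2.2913, f(2.5) ≈ 2.7386, f(3.25) ≈ 3.1225, f(4) ≈ 3.4641.
Sum = Δt · [f(1.75) + f(2.5) + f(3.25) + f(4)].
Sum ≈ 8.7124.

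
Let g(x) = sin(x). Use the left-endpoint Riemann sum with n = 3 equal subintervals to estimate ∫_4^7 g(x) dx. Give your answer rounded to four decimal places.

Δx = (7 − 4)/3 = 1.
Left endpoints: 4, 5, 6.
g(4) ≈ -0.7568, g(5) ≈ -0.9589, g(6) ≈ -0.2794.
Sum = Δx · [g(4) + g(5) + g(6)].
Sum ≈ -1.9951.

-1.9951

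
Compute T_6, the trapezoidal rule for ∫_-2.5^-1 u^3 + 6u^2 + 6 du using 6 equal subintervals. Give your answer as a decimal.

28.74609375

Δu = (-1 − (-2.5))/6 = 0.25.
f(-2.5) = 27.875, f(-2.25) = 24.984375, f(-2) = 22, f(-1.75) = 19.015625, f(-1.5) = 16.125, f(-1.25) = 13.421875, f(-1) = 11.
T_6 = (Δu/2)·[f(u_0) + 2f(u_1) + ... + 2f(u_{5}) + f(u_6)].
Sum = 28.74609375.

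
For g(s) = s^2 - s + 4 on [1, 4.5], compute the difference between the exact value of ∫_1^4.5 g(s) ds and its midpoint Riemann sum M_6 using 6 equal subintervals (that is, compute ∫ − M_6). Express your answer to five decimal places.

0.09925

Exact integral: ∫_1^4.5 g(s) ds ≈ 34.4166667.
M_6 ≈ 34.3174190.
Error ≈ 34.4166667 − 34.3174190 ≈ 0.09925.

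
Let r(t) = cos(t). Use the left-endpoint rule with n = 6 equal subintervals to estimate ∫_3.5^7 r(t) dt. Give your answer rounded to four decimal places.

Δt = (7 − 3.5)/6 = 7/12.
Left endpoints: 3.5, 49/12, 14/3, 5.25, 35/6, 77/12.
r(3.5) ≈ -0.9365, r(49/12) ≈ -0.5884, r(14/3) ≈ -0.0457, r(5.25) ≈ 0.5121, r(35/6) ≈ 0.9005, r(77/12) ≈ 0.9911.
Sum = Δt · [r(3.5) + r(49/12) + r(14/3) + ...].
Sum ≈ 0.4860.

0.4860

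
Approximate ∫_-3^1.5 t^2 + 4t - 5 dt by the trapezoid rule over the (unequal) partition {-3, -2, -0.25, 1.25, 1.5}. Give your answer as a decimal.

-24.25

Subinterval widths: 1, 1.75, 1.5, 0.25.
f(-3) = -8, f(-2) = -9, f(-0.25) = -5.9375, f(1.25) = 1.5625, f(1.5) = 3.25.
On each subinterval the trapezoid contributes (Δt_i/2)·[f(t_{i-1}) + f(t_i)].
Sum = -24.25.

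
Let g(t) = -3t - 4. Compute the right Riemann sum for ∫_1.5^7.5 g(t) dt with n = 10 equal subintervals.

Δt = (7.5 − 1.5)/10 = 0.6.
Right endpoints: 2.1, 2.7, 3.3, 3.9, 4.5, 5.1, 5.7, 6.3, 6.9, 7.5.
g(2.1) = -10.3, g(2.7) = -12.1, g(3.3) = -13.9, g(3.9) = -15.7, g(4.5) = -17.5, g(5.1) = -19.3, g(5.7) = -21.1, g(6.3) = -22.9, g(6.9) = -24.7, g(7.5) = -26.5.
Sum = Δt · [g(2.1) + g(2.7) + g(3.3) + ...].
Sum = -110.4.

-110.4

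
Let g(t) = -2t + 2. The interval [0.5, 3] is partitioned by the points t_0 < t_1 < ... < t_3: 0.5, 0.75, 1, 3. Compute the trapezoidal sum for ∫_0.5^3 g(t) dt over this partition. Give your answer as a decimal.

-3.75

Subinterval widths: 0.25, 0.25, 2.
g(0.5) = 1, g(0.75) = 0.5, g(1) = 0, g(3) = -4.
On each subinterval the trapezoid contributes (Δt_i/2)·[g(t_{i-1}) + g(t_i)].
Sum = -3.75.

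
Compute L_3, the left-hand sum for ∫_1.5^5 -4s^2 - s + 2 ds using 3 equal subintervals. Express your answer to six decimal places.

-114.592593

Δs = (5 − 1.5)/3 = 7/6.
Left endpoints: 1.5, 8/3, 23/6.
f(1.5) = -8.5, f(8/3) = -262/9, f(23/6) = -1091/18.
Sum = Δs · [f(1.5) + f(8/3) + f(23/6)].
Sum ≈ -114.592593.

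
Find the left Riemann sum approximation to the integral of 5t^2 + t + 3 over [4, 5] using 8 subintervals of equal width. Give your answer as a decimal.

106.3046875

Δt = (5 − 4)/8 = 0.125.
Left endpoints: 4, 4.125, 4.25, 4.375, 4.5, 4.625, 4.75, 4.875.
f(4) = 87, f(4.125) = 92.203125, f(4.25) = 97.5625, f(4.375) = 103.078125, f(4.5) = 108.75, f(4.625) = 114.578125, f(4.75) = 120.5625, f(4.875) = 126.703125.
Sum = Δt · [f(4) + f(4.125) + f(4.25) + ...].
Sum = 106.3046875.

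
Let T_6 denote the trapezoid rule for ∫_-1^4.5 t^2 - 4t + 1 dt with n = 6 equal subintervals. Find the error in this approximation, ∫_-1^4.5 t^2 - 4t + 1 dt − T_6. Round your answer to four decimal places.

Exact integral: ∫_-1^4.5 f(t) dt ≈ -2.291667.
T_6 ≈ -1.521412.
Error ≈ -2.291667 − (-1.521412) ≈ -0.7703.

-0.7703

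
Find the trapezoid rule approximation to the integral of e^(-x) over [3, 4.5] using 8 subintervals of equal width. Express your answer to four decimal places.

0.0388

Δx = (4.5 − 3)/8 = 0.1875.
f(3) ≈ 0.0498, f(3.1875) ≈ 0.0413, f(3.375) ≈ 0.0342, f(3.5625) ≈ 0.0284, f(3.75) ≈ 0.0235, f(3.9375) ≈ 0.0195, f(4.125) ≈ 0.0162, f(4.3125) ≈ 0.0134, f(4.5) ≈ 0.0111.
T_8 = (Δx/2)·[f(x_0) + 2f(x_1) + ... + 2f(x_{7}) + f(x_8)].
Sum ≈ 0.0388.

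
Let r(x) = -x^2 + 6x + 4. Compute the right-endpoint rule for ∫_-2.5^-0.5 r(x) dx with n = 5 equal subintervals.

-11.62

Δx = (-0.5 − (-2.5))/5 = 0.4.
Right endpoints: -2.1, -1.7, -1.3, -0.9, -0.5.
r(-2.1) = -13.01, r(-1.7) = -9.09, r(-1.3) = -5.49, r(-0.9) = -2.21, r(-0.5) = 0.75.
Sum = Δx · [r(-2.1) + r(-1.7) + r(-1.3) + r(-0.9) + r(-0.5)].
Sum = -11.62.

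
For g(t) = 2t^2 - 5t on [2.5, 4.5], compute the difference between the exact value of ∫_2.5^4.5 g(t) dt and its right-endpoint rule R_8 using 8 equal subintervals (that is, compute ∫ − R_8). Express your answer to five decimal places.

-2.29167

Exact integral: ∫_2.5^4.5 g(t) dt ≈ 15.3333333.
R_8 = 17.625.
Error ≈ 15.3333333 − 17.625 ≈ -2.29167.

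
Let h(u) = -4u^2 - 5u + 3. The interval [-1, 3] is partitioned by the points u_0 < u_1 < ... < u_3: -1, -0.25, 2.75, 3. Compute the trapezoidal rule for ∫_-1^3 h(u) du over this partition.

Subinterval widths: 0.75, 3, 0.25.
h(-1) = 4, h(-0.25) = 4, h(2.75) = -41, h(3) = -48.
On each subinterval the trapezoid contributes (Δu_i/2)·[h(u_{i-1}) + h(u_i)].
Sum = -63.625.

-63.625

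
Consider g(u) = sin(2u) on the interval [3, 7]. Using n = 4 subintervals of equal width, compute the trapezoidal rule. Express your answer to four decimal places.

Δu = (7 − 3)/4 = 1.
g(3) ≈ -0.2794, g(4) ≈ 0.9894, g(5) ≈ -0.5440, g(6) ≈ -0.5366, g(7) ≈ 0.9906.
T_4 = (Δu/2)·[g(u_0) + 2g(u_1) + 2g(u_2) + 2g(u_3) + g(u_4)].
Sum ≈ 0.2644.

0.2644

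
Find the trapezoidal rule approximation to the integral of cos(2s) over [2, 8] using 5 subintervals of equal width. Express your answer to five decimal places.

0.10938

Δs = (8 − 2)/5 = 1.2.
f(2) ≈ -0.65364, f(3.2) ≈ 0.99318, f(4.4) ≈ -0.81109, f(5.6) ≈ 0.20300, f(6.8) ≈ 0.51170, f(8) ≈ -0.95766.
T_5 = (Δs/2)·[f(s_0) + 2f(s_1) + ... + 2f(s_{4}) + f(s_5)].
Sum ≈ 0.10938.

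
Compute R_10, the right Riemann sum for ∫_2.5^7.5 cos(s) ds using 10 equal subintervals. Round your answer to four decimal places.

0.6194

Δs = (7.5 − 2.5)/10 = 0.5.
Right endpoints: 3, 3.5, 4, 4.5, 5, 5.5, 6, 6.5, 7, 7.5.
f(3) ≈ -0.9900, f(3.5) ≈ -0.9365, f(4) ≈ -0.6536, f(4.5) ≈ -0.2108, f(5) ≈ 0.2837, f(5.5) ≈ 0.7087, f(6) ≈ 0.9602, f(6.5) ≈ 0.9766, f(7) ≈ 0.7539, f(7.5) ≈ 0.3466.
Sum = Δs · [f(3) + f(3.5) + f(4) + ...].
Sum ≈ 0.6194.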